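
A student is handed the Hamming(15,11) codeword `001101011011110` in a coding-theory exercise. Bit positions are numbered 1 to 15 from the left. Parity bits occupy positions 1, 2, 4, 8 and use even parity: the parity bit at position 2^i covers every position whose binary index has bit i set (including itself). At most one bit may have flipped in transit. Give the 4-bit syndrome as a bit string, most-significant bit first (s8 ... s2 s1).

s1: b1⊕b3⊕b5⊕b7⊕b9⊕b11⊕b13⊕b15 = 0⊕1⊕0⊕0⊕1⊕1⊕1⊕0 = 0
s2: b2⊕b3⊕b6⊕b7⊕b10⊕b11⊕b14⊕b15 = 0⊕1⊕1⊕0⊕0⊕1⊕1⊕0 = 0
s4: b4⊕b5⊕b6⊕b7⊕b12⊕b13⊕b14⊕b15 = 1⊕0⊕1⊕0⊕1⊕1⊕1⊕0 = 1
s8: b8⊕b9⊕b10⊕b11⊕b12⊕b13⊕b14⊕b15 = 1⊕1⊕0⊕1⊕1⊕1⊕1⊕0 = 0
Syndrome (s8...s1) = 0100 → position 4.

0100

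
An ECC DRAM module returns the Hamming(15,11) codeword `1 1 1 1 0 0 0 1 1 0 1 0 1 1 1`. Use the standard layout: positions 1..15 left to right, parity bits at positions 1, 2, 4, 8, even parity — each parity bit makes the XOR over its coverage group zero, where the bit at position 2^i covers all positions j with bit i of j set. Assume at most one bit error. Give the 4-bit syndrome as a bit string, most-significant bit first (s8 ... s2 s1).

0010

s1: b1⊕b3⊕b5⊕b7⊕b9⊕b11⊕b13⊕b15 = 1⊕1⊕0⊕0⊕1⊕1⊕1⊕1 = 0
s2: b2⊕b3⊕b6⊕b7⊕b10⊕b11⊕b14⊕b15 = 1⊕1⊕0⊕0⊕0⊕1⊕1⊕1 = 1
s4: b4⊕b5⊕b6⊕b7⊕b12⊕b13⊕b14⊕b15 = 1⊕0⊕0⊕0⊕0⊕1⊕1⊕1 = 0
s8: b8⊕b9⊕b10⊕b11⊕b12⊕b13⊕b14⊕b15 = 1⊕1⊕0⊕1⊕0⊕1⊕1⊕1 = 0
Syndrome (s8...s1) = 0010 → position 2.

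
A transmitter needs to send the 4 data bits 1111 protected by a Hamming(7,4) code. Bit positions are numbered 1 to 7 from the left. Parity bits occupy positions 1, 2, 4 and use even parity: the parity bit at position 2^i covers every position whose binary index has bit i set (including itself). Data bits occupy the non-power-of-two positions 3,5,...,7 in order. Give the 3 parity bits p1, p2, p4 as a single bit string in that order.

111

Place data bits at non-power-of-two positions: b3=1, b5=1, b6=1, b7=1.
p1 = XOR of data positions {3,5,7} = 1⊕1⊕1 = 1
p2 = XOR of data positions {3,6,7} = 1⊕1⊕1 = 1
p4 = XOR of data positions {5,6,7} = 1⊕1⊕1 = 1
Parity bits p1,p2,p4 = 111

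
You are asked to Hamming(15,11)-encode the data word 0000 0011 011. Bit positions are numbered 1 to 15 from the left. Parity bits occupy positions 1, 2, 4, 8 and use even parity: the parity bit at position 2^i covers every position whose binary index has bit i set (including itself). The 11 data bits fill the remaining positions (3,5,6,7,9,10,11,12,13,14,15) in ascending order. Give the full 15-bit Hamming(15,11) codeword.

010100000011011

Place data bits at non-power-of-two positions: b3=0, b5=0, b6=0, b7=0, b9=0, b10=0, b11=1, b12=1, b13=0, b14=1, b15=1.
p1 = XOR of data positions {3,5,7,9,11,13,15} = 0⊕0⊕0⊕0⊕1⊕0⊕1 = 0
p2 = XOR of data positions {3,6,7,10,11,14,15} = 0⊕0⊕0⊕0⊕1⊕1⊕1 = 1
p4 = XOR of data positions {5,6,7,12,13,14,15} = 0⊕0⊕0⊕1⊕0⊕1⊕1 = 1
p8 = XOR of data positions {9,10,11,12,13,14,15} = 0⊕0⊕1⊕1⊕0⊕1⊕1 = 0
Codeword b1..b15 = 010100000011011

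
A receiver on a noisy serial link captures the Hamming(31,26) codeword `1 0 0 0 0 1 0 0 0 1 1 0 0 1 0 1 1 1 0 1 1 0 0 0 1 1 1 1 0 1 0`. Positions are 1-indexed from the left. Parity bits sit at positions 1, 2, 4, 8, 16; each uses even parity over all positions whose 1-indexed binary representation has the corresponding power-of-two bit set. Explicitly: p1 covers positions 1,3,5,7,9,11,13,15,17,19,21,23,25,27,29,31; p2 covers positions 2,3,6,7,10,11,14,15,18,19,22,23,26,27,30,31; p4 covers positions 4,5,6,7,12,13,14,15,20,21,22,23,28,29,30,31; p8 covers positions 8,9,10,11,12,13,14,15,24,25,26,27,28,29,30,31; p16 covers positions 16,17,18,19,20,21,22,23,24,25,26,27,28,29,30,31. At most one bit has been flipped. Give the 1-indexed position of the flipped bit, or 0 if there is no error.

s1: b1⊕b3⊕b5⊕b7⊕b9⊕b11⊕b13⊕b15⊕b17⊕b19⊕b21⊕b23⊕b25⊕b27⊕b29⊕b31 = 1⊕0⊕0⊕0⊕0⊕1⊕0⊕0⊕1⊕0⊕1⊕0⊕1⊕1⊕0⊕0 = 0
s2: b2⊕b3⊕b6⊕b7⊕b10⊕b11⊕b14⊕b15⊕b18⊕b19⊕b22⊕b23⊕b26⊕b27⊕b30⊕b31 = 0⊕0⊕1⊕0⊕1⊕1⊕1⊕0⊕1⊕0⊕0⊕0⊕1⊕1⊕1⊕0 = 0
s4: b4⊕b5⊕b6⊕b7⊕b12⊕b13⊕b14⊕b15⊕b20⊕b21⊕b22⊕b23⊕b28⊕b29⊕b30⊕b31 = 0⊕0⊕1⊕0⊕0⊕0⊕1⊕0⊕1⊕1⊕0⊕0⊕1⊕0⊕1⊕0 = 0
s8: b8⊕b9⊕b10⊕b11⊕b12⊕b13⊕b14⊕b15⊕b24⊕b25⊕b26⊕b27⊕b28⊕b29⊕b30⊕b31 = 0⊕0⊕1⊕1⊕0⊕0⊕1⊕0⊕0⊕1⊕1⊕1⊕1⊕0⊕1⊕0 = 0
s16: b16⊕b17⊕b18⊕b19⊕b20⊕b21⊕b22⊕b23⊕b24⊕b25⊕b26⊕b27⊕b28⊕b29⊕b30⊕b31 = 1⊕1⊕1⊕0⊕1⊕1⊕0⊕0⊕0⊕1⊕1⊕1⊕1⊕0⊕1⊕0 = 0
Syndrome (s16...s1) = 00000 → position 0 (no error).

0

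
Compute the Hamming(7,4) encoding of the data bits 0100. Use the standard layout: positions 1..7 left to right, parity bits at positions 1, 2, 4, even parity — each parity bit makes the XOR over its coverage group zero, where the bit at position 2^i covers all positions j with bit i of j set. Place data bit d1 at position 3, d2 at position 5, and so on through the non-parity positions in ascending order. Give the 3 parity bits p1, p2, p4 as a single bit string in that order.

Place data bits at non-power-of-two positions: b3=0, b5=1, b6=0, b7=0.
p1 = XOR of data positions {3,5,7} = 0⊕1⊕0 = 1
p2 = XOR of data positions {3,6,7} = 0⊕0⊕0 = 0
p4 = XOR of data positions {5,6,7} = 1⊕0⊕0 = 1
Parity bits p1,p2,p4 = 101

101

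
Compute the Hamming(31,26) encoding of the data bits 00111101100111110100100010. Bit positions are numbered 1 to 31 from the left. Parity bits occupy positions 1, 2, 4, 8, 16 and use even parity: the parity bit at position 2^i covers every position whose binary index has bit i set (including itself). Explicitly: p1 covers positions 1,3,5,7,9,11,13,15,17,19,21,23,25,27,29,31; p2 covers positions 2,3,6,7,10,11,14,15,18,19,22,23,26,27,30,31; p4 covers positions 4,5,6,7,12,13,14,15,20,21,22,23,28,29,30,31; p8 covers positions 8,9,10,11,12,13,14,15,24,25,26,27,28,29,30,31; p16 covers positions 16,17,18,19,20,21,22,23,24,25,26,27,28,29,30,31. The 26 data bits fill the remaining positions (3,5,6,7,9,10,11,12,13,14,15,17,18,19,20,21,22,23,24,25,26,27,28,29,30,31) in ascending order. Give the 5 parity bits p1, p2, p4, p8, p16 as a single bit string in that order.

Place data bits at non-power-of-two positions: b3=0, b5=0, b6=1, b7=1, b9=1, b10=1, b11=0, b12=1, b13=1, b14=0, b15=0, b17=1, b18=1, b19=1, b20=1, b21=1, b22=0, b23=1, b24=0, b25=0, b26=1, b27=0, b28=0, b29=0, b30=1, b31=0.
p1 = XOR of data positions {3,5,7,9,11,13,15,17,19,21,23,25,27,29,31} = 0⊕0⊕1⊕1⊕0⊕1⊕0⊕1⊕1⊕1⊕1⊕0⊕0⊕0⊕0 = 1
p2 = XOR of data positions {3,6,7,10,11,14,15,18,19,22,23,26,27,30,31} = 0⊕1⊕1⊕1⊕0⊕0⊕0⊕1⊕1⊕0⊕1⊕1⊕0⊕1⊕0 = 0
p4 = XOR of data positions {5,6,7,12,13,14,15,20,21,22,23,28,29,30,31} = 0⊕1⊕1⊕1⊕1⊕0⊕0⊕1⊕1⊕0⊕1⊕0⊕0⊕1⊕0 = 0
p8 = XOR of data positions {9,10,11,12,13,14,15,24,25,26,27,28,29,30,31} = 1⊕1⊕0⊕1⊕1⊕0⊕0⊕0⊕0⊕1⊕0⊕0⊕0⊕1⊕0 = 0
p16 = XOR of data positions {17,18,19,20,21,22,23,24,25,26,27,28,29,30,31} = 1⊕1⊕1⊕1⊕1⊕0⊕1⊕0⊕0⊕1⊕0⊕0⊕0⊕1⊕0 = 0
Parity bits p1,p2,p4,p8,p16 = 10000

10000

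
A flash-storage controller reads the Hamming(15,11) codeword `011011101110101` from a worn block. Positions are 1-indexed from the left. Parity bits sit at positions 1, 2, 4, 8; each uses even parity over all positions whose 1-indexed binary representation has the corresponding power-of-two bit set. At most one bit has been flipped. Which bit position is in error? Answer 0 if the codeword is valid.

15

s1: b1⊕b3⊕b5⊕b7⊕b9⊕b11⊕b13⊕b15 = 0⊕1⊕1⊕1⊕1⊕1⊕1⊕1 = 1
s2: b2⊕b3⊕b6⊕b7⊕b10⊕b11⊕b14⊕b15 = 1⊕1⊕1⊕1⊕1⊕1⊕0⊕1 = 1
s4: b4⊕b5⊕b6⊕b7⊕b12⊕b13⊕b14⊕b15 = 0⊕1⊕1⊕1⊕0⊕1⊕0⊕1 = 1
s8: b8⊕b9⊕b10⊕b11⊕b12⊕b13⊕b14⊕b15 = 0⊕1⊕1⊕1⊕0⊕1⊕0⊕1 = 1
Syndrome (s8...s1) = 1111 → position 15.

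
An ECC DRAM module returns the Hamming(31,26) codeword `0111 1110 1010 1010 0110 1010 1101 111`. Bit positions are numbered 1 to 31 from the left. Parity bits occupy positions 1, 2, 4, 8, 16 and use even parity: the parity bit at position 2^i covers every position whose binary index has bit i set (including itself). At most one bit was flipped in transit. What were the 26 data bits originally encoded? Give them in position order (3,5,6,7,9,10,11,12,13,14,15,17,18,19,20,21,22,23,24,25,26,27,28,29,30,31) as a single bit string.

11111010101011010101101111

s1: b1⊕b3⊕b5⊕b7⊕b9⊕b11⊕b13⊕b15⊕b17⊕b19⊕b21⊕b23⊕b25⊕b27⊕b29⊕b31 = 0⊕1⊕1⊕1⊕1⊕1⊕1⊕1⊕0⊕1⊕1⊕1⊕1⊕0⊕1⊕1 = 1
s2: b2⊕b3⊕b6⊕b7⊕b10⊕b11⊕b14⊕b15⊕b18⊕b19⊕b22⊕b23⊕b26⊕b27⊕b30⊕b31 = 1⊕1⊕1⊕1⊕0⊕1⊕0⊕1⊕1⊕1⊕0⊕1⊕1⊕0⊕1⊕1 = 0
s4: b4⊕b5⊕b6⊕b7⊕b12⊕b13⊕b14⊕b15⊕b20⊕b21⊕b22⊕b23⊕b28⊕b29⊕b30⊕b31 = 1⊕1⊕1⊕1⊕0⊕1⊕0⊕1⊕0⊕1⊕0⊕1⊕1⊕1⊕1⊕1 = 0
s8: b8⊕b9⊕b10⊕b11⊕b12⊕b13⊕b14⊕b15⊕b24⊕b25⊕b26⊕b27⊕b28⊕b29⊕b30⊕b31 = 0⊕1⊕0⊕1⊕0⊕1⊕0⊕1⊕0⊕1⊕1⊕0⊕1⊕1⊕1⊕1 = 0
s16: b16⊕b17⊕b18⊕b19⊕b20⊕b21⊕b22⊕b23⊕b24⊕b25⊕b26⊕b27⊕b28⊕b29⊕b30⊕b31 = 0⊕0⊕1⊕1⊕0⊕1⊕0⊕1⊕0⊕1⊕1⊕0⊕1⊕1⊕1⊕1 = 0
Syndrome (s16...s1) = 00001 → position 1.
Flip bit 1: corrected codeword = 1111111010101010011010101101111
Data bits at positions 3,5,6,7,9,10,11,12,13,14,15,17,18,19,20,21,22,23,24,25,26,27,28,29,30,31: 11111010101011010101101111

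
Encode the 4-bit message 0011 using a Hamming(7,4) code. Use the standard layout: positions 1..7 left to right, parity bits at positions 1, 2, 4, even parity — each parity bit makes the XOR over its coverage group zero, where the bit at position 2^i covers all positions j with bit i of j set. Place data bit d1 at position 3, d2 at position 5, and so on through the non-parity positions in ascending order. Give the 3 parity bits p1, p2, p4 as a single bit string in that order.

Place data bits at non-power-of-two positions: b3=0, b5=0, b6=1, b7=1.
p1 = XOR of data positions {3,5,7} = 0⊕0⊕1 = 1
p2 = XOR of data positions {3,6,7} = 0⊕1⊕1 = 0
p4 = XOR of data positions {5,6,7} = 0⊕1⊕1 = 0
Parity bits p1,p2,p4 = 100

100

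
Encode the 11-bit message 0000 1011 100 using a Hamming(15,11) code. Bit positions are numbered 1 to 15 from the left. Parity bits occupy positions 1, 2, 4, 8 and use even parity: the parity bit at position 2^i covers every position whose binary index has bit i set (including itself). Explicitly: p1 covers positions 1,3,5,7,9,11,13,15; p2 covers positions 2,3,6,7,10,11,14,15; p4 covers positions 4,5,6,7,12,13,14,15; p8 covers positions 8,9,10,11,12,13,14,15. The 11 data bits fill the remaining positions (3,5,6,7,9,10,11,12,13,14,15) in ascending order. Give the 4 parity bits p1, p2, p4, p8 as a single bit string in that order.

Place data bits at non-power-of-two positions: b3=0, b5=0, b6=0, b7=0, b9=1, b10=0, b11=1, b12=1, b13=1, b14=0, b15=0.
p1 = XOR of data positions {3,5,7,9,11,13,15} = 0⊕0⊕0⊕1⊕1⊕1⊕0 = 1
p2 = XOR of data positions {3,6,7,10,11,14,15} = 0⊕0⊕0⊕0⊕1⊕0⊕0 = 1
p4 = XOR of data positions {5,6,7,12,13,14,15} = 0⊕0⊕0⊕1⊕1⊕0⊕0 = 0
p8 = XOR of data positions {9,10,11,12,13,14,15} = 1⊕0⊕1⊕1⊕1⊕0⊕0 = 0
Parity bits p1,p2,p4,p8 = 1100

1100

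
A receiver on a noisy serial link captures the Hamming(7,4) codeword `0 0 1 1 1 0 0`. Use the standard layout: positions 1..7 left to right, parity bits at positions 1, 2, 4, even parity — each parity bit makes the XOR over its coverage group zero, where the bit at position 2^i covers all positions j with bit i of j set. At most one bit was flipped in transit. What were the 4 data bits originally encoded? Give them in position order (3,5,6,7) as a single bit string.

1100

s1: b1⊕b3⊕b5⊕b7 = 0⊕1⊕1⊕0 = 0
s2: b2⊕b3⊕b6⊕b7 = 0⊕1⊕0⊕0 = 1
s4: b4⊕b5⊕b6⊕b7 = 1⊕1⊕0⊕0 = 0
Syndrome (s4...s1) = 010 → position 2.
Flip bit 2: corrected codeword = 0111100
Data bits at positions 3,5,6,7: 1100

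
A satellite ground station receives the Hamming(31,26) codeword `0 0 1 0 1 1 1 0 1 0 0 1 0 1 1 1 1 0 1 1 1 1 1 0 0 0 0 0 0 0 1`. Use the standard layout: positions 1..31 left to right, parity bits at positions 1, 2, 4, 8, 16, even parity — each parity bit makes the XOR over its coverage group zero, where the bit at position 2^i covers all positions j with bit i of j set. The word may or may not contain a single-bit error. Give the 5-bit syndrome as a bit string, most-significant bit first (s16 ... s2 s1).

s1: b1⊕b3⊕b5⊕b7⊕b9⊕b11⊕b13⊕b15⊕b17⊕b19⊕b21⊕b23⊕b25⊕b27⊕b29⊕b31 = 0⊕1⊕1⊕1⊕1⊕0⊕0⊕1⊕1⊕1⊕1⊕1⊕0⊕0⊕0⊕1 = 0
s2: b2⊕b3⊕b6⊕b7⊕b10⊕b11⊕b14⊕b15⊕b18⊕b19⊕b22⊕b23⊕b26⊕b27⊕b30⊕b31 = 0⊕1⊕1⊕1⊕0⊕0⊕1⊕1⊕0⊕1⊕1⊕1⊕0⊕0⊕0⊕1 = 1
s4: b4⊕b5⊕b6⊕b7⊕b12⊕b13⊕b14⊕b15⊕b20⊕b21⊕b22⊕b23⊕b28⊕b29⊕b30⊕b31 = 0⊕1⊕1⊕1⊕1⊕0⊕1⊕1⊕1⊕1⊕1⊕1⊕0⊕0⊕0⊕1 = 1
s8: b8⊕b9⊕b10⊕b11⊕b12⊕b13⊕b14⊕b15⊕b24⊕b25⊕b26⊕b27⊕b28⊕b29⊕b30⊕b31 = 0⊕1⊕0⊕0⊕1⊕0⊕1⊕1⊕0⊕0⊕0⊕0⊕0⊕0⊕0⊕1 = 1
s16: b16⊕b17⊕b18⊕b19⊕b20⊕b21⊕b22⊕b23⊕b24⊕b25⊕b26⊕b27⊕b28⊕b29⊕b30⊕b31 = 1⊕1⊕0⊕1⊕1⊕1⊕1⊕1⊕0⊕0⊕0⊕0⊕0⊕0⊕0⊕1 = 0
Syndrome (s16...s1) = 01110 → position 14.

01110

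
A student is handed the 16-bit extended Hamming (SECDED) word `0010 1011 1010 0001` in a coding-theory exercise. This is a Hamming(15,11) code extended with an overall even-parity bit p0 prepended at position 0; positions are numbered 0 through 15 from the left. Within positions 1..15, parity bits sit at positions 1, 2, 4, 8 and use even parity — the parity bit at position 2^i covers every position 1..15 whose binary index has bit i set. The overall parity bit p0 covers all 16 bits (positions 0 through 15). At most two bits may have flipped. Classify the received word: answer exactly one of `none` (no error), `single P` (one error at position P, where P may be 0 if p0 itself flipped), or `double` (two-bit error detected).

s1: b1⊕b3⊕b5⊕b7⊕b9⊕b11⊕b13⊕b15 = 0⊕0⊕0⊕1⊕0⊕0⊕0⊕1 = 0
s2: b2⊕b3⊕b6⊕b7⊕b10⊕b11⊕b14⊕b15 = 1⊕0⊕1⊕1⊕1⊕0⊕0⊕1 = 1
s4: b4⊕b5⊕b6⊕b7⊕b12⊕b13⊕b14⊕b15 = 1⊕0⊕1⊕1⊕0⊕0⊕0⊕1 = 0
s8: b8⊕b9⊕b10⊕b11⊕b12⊕b13⊕b14⊕b15 = 1⊕0⊕1⊕0⊕0⊕0⊕0⊕1 = 1
Syndrome (s8...s1) = 1010 → position 10.
Overall parity (XOR of all 16 bits, including p0): 0⊕0⊕1⊕0⊕1⊕0⊕1⊕1⊕1⊕0⊕1⊕0⊕0⊕0⊕0⊕1 = 1
Overall=1, syndrome position=10 → single-bit error at position 10.

single 10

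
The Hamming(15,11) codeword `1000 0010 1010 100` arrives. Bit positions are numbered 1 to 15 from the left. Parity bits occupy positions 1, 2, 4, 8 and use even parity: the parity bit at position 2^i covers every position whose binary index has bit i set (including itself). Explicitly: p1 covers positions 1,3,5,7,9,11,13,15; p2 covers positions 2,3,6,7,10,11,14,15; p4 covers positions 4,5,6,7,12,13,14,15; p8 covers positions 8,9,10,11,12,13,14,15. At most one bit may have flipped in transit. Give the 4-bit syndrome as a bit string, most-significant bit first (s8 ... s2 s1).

1001

s1: b1⊕b3⊕b5⊕b7⊕b9⊕b11⊕b13⊕b15 = 1⊕0⊕0⊕1⊕1⊕1⊕1⊕0 = 1
s2: b2⊕b3⊕b6⊕b7⊕b10⊕b11⊕b14⊕b15 = 0⊕0⊕0⊕1⊕0⊕1⊕0⊕0 = 0
s4: b4⊕b5⊕b6⊕b7⊕b12⊕b13⊕b14⊕b15 = 0⊕0⊕0⊕1⊕0⊕1⊕0⊕0 = 0
s8: b8⊕b9⊕b10⊕b11⊕b12⊕b13⊕b14⊕b15 = 0⊕1⊕0⊕1⊕0⊕1⊕0⊕0 = 1
Syndrome (s8...s1) = 1001 → position 9.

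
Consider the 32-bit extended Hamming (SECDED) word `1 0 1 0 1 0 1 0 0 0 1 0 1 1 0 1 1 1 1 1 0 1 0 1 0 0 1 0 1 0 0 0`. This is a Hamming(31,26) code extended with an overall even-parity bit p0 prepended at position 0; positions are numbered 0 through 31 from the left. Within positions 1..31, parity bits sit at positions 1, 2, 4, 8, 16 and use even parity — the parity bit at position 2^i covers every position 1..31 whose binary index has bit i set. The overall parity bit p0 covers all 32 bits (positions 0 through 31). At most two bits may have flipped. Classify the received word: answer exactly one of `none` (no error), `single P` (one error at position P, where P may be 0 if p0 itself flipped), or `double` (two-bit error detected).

none

s1: b1⊕b3⊕b5⊕b7⊕b9⊕b11⊕b13⊕b15⊕b17⊕b19⊕b21⊕b23⊕b25⊕b27⊕b29⊕b31 = 0⊕0⊕0⊕0⊕0⊕0⊕1⊕1⊕1⊕1⊕1⊕1⊕0⊕0⊕0⊕0 = 0
s2: b2⊕b3⊕b6⊕b7⊕b10⊕b11⊕b14⊕b15⊕b18⊕b19⊕b22⊕b23⊕b26⊕b27⊕b30⊕b31 = 1⊕0⊕1⊕0⊕1⊕0⊕0⊕1⊕1⊕1⊕0⊕1⊕1⊕0⊕0⊕0 = 0
s4: b4⊕b5⊕b6⊕b7⊕b12⊕b13⊕b14⊕b15⊕b20⊕b21⊕b22⊕b23⊕b28⊕b29⊕b30⊕b31 = 1⊕0⊕1⊕0⊕1⊕1⊕0⊕1⊕0⊕1⊕0⊕1⊕1⊕0⊕0⊕0 = 0
s8: b8⊕b9⊕b10⊕b11⊕b12⊕b13⊕b14⊕b15⊕b24⊕b25⊕b26⊕b27⊕b28⊕b29⊕b30⊕b31 = 0⊕0⊕1⊕0⊕1⊕1⊕0⊕1⊕0⊕0⊕1⊕0⊕1⊕0⊕0⊕0 = 0
s16: b16⊕b17⊕b18⊕b19⊕b20⊕b21⊕b22⊕b23⊕b24⊕b25⊕b26⊕b27⊕b28⊕b29⊕b30⊕b31 = 1⊕1⊕1⊕1⊕0⊕1⊕0⊕1⊕0⊕0⊕1⊕0⊕1⊕0⊕0⊕0 = 0
Syndrome (s16...s1) = 00000 → position 0 (no error).
Overall parity (XOR of all 32 bits, including p0): 1⊕0⊕1⊕0⊕1⊕0⊕1⊕0⊕0⊕0⊕1⊕0⊕1⊕1⊕0⊕1⊕1⊕1⊕1⊕1⊕0⊕1⊕0⊕1⊕0⊕0⊕1⊕0⊕1⊕0⊕0⊕0 = 0
Overall=0, syndrome position=0 → no error.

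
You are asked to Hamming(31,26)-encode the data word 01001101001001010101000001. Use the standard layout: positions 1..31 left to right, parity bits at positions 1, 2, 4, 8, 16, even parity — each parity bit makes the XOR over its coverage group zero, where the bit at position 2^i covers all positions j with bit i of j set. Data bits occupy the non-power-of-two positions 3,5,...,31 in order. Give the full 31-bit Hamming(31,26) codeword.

0100100011010011001010101000001

Place data bits at non-power-of-two positions: b3=0, b5=1, b6=0, b7=0, b9=1, b10=1, b11=0, b12=1, b13=0, b14=0, b15=1, b17=0, b18=0, b19=1, b20=0, b21=1, b22=0, b23=1, b24=0, b25=1, b26=0, b27=0, b28=0, b29=0, b30=0, b31=1.
p1 = XOR of data positions {3,5,7,9,11,13,15,17,19,21,23,25,27,29,31} = 0⊕1⊕0⊕1⊕0⊕0⊕1⊕0⊕1⊕1⊕1⊕1⊕0⊕0⊕1 = 0
p2 = XOR of data positions {3,6,7,10,11,14,15,18,19,22,23,26,27,30,31} = 0⊕0⊕0⊕1⊕0⊕0⊕1⊕0⊕1⊕0⊕1⊕0⊕0⊕0⊕1 = 1
p4 = XOR of data positions {5,6,7,12,13,14,15,20,21,22,23,28,29,30,31} = 1⊕0⊕0⊕1⊕0⊕0⊕1⊕0⊕1⊕0⊕1⊕0⊕0⊕0⊕1 = 0
p8 = XOR of data positions {9,10,11,12,13,14,15,24,25,26,27,28,29,30,31} = 1⊕1⊕0⊕1⊕0⊕0⊕1⊕0⊕1⊕0⊕0⊕0⊕0⊕0⊕1 = 0
p16 = XOR of data positions {17,18,19,20,21,22,23,24,25,26,27,28,29,30,31} = 0⊕0⊕1⊕0⊕1⊕0⊕1⊕0⊕1⊕0⊕0⊕0⊕0⊕0⊕1 = 1
Codeword b1..b31 = 0100100011010011001010101000001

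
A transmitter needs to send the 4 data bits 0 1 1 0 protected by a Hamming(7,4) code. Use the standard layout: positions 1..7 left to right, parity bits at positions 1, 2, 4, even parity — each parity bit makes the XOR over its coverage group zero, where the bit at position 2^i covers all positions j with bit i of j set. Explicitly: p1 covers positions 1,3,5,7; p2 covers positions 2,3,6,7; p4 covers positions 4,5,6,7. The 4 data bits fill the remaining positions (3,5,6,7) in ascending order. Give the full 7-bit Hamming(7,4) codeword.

Place data bits at non-power-of-two positions: b3=0, b5=1, b6=1, b7=0.
p1 = XOR of data positions {3,5,7} = 0⊕1⊕0 = 1
p2 = XOR of data positions {3,6,7} = 0⊕1⊕0 = 1
p4 = XOR of data positions {5,6,7} = 1⊕1⊕0 = 0
Codeword b1..b7 = 1100110

1100110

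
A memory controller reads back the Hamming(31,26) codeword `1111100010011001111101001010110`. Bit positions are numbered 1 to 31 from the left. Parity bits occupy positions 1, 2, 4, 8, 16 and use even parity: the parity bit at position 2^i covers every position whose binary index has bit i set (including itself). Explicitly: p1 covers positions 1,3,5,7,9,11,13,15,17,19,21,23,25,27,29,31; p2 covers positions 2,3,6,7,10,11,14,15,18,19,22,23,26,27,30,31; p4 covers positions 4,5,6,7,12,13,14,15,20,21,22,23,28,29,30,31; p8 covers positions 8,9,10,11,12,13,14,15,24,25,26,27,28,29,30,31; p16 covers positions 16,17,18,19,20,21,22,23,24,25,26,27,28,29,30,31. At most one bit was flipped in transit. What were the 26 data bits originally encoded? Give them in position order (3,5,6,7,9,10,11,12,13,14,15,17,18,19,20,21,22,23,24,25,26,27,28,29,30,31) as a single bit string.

11001101100111101001010110

s1: b1⊕b3⊕b5⊕b7⊕b9⊕b11⊕b13⊕b15⊕b17⊕b19⊕b21⊕b23⊕b25⊕b27⊕b29⊕b31 = 1⊕1⊕1⊕0⊕1⊕0⊕1⊕0⊕1⊕1⊕0⊕0⊕1⊕1⊕1⊕0 = 0
s2: b2⊕b3⊕b6⊕b7⊕b10⊕b11⊕b14⊕b15⊕b18⊕b19⊕b22⊕b23⊕b26⊕b27⊕b30⊕b31 = 1⊕1⊕0⊕0⊕0⊕0⊕0⊕0⊕1⊕1⊕1⊕0⊕0⊕1⊕1⊕0 = 1
s4: b4⊕b5⊕b6⊕b7⊕b12⊕b13⊕b14⊕b15⊕b20⊕b21⊕b22⊕b23⊕b28⊕b29⊕b30⊕b31 = 1⊕1⊕0⊕0⊕1⊕1⊕0⊕0⊕1⊕0⊕1⊕0⊕0⊕1⊕1⊕0 = 0
s8: b8⊕b9⊕b10⊕b11⊕b12⊕b13⊕b14⊕b15⊕b24⊕b25⊕b26⊕b27⊕b28⊕b29⊕b30⊕b31 = 0⊕1⊕0⊕0⊕1⊕1⊕0⊕0⊕0⊕1⊕0⊕1⊕0⊕1⊕1⊕0 = 1
s16: b16⊕b17⊕b18⊕b19⊕b20⊕b21⊕b22⊕b23⊕b24⊕b25⊕b26⊕b27⊕b28⊕b29⊕b30⊕b31 = 1⊕1⊕1⊕1⊕1⊕0⊕1⊕0⊕0⊕1⊕0⊕1⊕0⊕1⊕1⊕0 = 0
Syndrome (s16...s1) = 01010 → position 10.
Flip bit 10: corrected codeword = 1111100011011001111101001010110
Data bits at positions 3,5,6,7,9,10,11,12,13,14,15,17,18,19,20,21,22,23,24,25,26,27,28,29,30,31: 11001101100111101001010110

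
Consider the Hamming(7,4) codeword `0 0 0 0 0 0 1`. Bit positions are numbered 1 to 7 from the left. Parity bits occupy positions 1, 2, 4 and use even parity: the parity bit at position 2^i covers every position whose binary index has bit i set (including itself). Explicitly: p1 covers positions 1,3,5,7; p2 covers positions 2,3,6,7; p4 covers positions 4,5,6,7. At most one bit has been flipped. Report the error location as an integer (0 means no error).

7

s1: b1⊕b3⊕b5⊕b7 = 0⊕0⊕0⊕1 = 1
s2: b2⊕b3⊕b6⊕b7 = 0⊕0⊕0⊕1 = 1
s4: b4⊕b5⊕b6⊕b7 = 0⊕0⊕0⊕1 = 1
Syndrome (s4...s1) = 111 → position 7.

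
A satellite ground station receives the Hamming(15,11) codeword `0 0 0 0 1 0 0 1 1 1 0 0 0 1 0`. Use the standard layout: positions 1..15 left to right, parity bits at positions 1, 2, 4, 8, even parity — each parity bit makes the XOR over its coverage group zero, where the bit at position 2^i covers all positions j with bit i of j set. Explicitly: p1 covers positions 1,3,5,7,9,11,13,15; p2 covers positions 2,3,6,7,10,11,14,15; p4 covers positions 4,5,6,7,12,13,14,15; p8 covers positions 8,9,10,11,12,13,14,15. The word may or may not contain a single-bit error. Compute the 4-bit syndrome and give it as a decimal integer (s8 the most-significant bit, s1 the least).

0

s1: b1⊕b3⊕b5⊕b7⊕b9⊕b11⊕b13⊕b15 = 0⊕0⊕1⊕0⊕1⊕0⊕0⊕0 = 0
s2: b2⊕b3⊕b6⊕b7⊕b10⊕b11⊕b14⊕b15 = 0⊕0⊕0⊕0⊕1⊕0⊕1⊕0 = 0
s4: b4⊕b5⊕b6⊕b7⊕b12⊕b13⊕b14⊕b15 = 0⊕1⊕0⊕0⊕0⊕0⊕1⊕0 = 0
s8: b8⊕b9⊕b10⊕b11⊕b12⊕b13⊕b14⊕b15 = 1⊕1⊕1⊕0⊕0⊕0⊕1⊕0 = 0
Syndrome (s8...s1) = 0000 → position 0 (no error).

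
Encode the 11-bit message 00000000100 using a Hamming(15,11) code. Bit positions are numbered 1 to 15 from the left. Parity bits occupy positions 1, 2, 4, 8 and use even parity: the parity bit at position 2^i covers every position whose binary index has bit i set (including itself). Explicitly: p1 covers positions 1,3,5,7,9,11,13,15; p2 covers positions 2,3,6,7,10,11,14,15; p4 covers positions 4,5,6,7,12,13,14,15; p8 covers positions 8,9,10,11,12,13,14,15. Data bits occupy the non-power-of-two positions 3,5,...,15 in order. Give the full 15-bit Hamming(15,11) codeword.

Place data bits at non-power-of-two positions: b3=0, b5=0, b6=0, b7=0, b9=0, b10=0, b11=0, b12=0, b13=1, b14=0, b15=0.
p1 = XOR of data positions {3,5,7,9,11,13,15} = 0⊕0⊕0⊕0⊕0⊕1⊕0 = 1
p2 = XOR of data positions {3,6,7,10,11,14,15} = 0⊕0⊕0⊕0⊕0⊕0⊕0 = 0
p4 = XOR of data positions {5,6,7,12,13,14,15} = 0⊕0⊕0⊕0⊕1⊕0⊕0 = 1
p8 = XOR of data positions {9,10,11,12,13,14,15} = 0⊕0⊕0⊕0⊕1⊕0⊕0 = 1
Codeword b1..b15 = 100100010000100

100100010000100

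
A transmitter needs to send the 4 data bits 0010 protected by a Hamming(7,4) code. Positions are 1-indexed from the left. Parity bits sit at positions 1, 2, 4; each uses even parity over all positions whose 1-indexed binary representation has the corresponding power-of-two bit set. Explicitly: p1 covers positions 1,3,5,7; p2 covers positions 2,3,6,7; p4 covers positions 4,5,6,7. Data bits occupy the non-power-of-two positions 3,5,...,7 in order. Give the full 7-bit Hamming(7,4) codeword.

0101010

Place data bits at non-power-of-two positions: b3=0, b5=0, b6=1, b7=0.
p1 = XOR of data positions {3,5,7} = 0⊕0⊕0 = 0
p2 = XOR of data positions {3,6,7} = 0⊕1⊕0 = 1
p4 = XOR of data positions {5,6,7} = 0⊕1⊕0 = 1
Codeword b1..b7 = 0101010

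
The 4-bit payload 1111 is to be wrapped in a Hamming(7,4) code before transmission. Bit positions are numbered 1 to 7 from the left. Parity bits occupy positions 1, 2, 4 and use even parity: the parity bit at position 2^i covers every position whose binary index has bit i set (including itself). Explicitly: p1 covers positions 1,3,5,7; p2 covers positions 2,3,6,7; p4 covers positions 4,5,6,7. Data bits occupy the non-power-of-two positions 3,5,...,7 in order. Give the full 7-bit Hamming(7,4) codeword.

1111111

Place data bits at non-power-of-two positions: b3=1, b5=1, b6=1, b7=1.
p1 = XOR of data positions {3,5,7} = 1⊕1⊕1 = 1
p2 = XOR of data positions {3,6,7} = 1⊕1⊕1 = 1
p4 = XOR of data positions {5,6,7} = 1⊕1⊕1 = 1
Codeword b1..b7 = 1111111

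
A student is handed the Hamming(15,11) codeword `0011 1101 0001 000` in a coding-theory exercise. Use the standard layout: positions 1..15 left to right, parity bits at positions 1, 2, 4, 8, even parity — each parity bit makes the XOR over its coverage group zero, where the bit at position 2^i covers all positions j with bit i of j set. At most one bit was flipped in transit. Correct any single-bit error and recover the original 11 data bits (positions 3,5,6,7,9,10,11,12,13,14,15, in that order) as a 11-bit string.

s1: b1⊕b3⊕b5⊕b7⊕b9⊕b11⊕b13⊕b15 = 0⊕1⊕1⊕0⊕0⊕0⊕0⊕0 = 0
s2: b2⊕b3⊕b6⊕b7⊕b10⊕b11⊕b14⊕b15 = 0⊕1⊕1⊕0⊕0⊕0⊕0⊕0 = 0
s4: b4⊕b5⊕b6⊕b7⊕b12⊕b13⊕b14⊕b15 = 1⊕1⊕1⊕0⊕1⊕0⊕0⊕0 = 0
s8: b8⊕b9⊕b10⊕b11⊕b12⊕b13⊕b14⊕b15 = 1⊕0⊕0⊕0⊕1⊕0⊕0⊕0 = 0
Syndrome (s8...s1) = 0000 → position 0 (no error).
No correction needed.
Data bits at positions 3,5,6,7,9,10,11,12,13,14,15: 11100001000

11100001000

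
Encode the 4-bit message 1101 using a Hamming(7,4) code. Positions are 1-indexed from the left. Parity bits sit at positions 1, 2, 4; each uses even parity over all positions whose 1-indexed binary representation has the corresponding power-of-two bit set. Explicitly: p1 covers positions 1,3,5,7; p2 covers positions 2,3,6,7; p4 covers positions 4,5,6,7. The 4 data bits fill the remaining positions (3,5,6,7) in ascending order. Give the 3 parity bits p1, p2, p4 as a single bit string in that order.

100

Place data bits at non-power-of-two positions: b3=1, b5=1, b6=0, b7=1.
p1 = XOR of data positions {3,5,7} = 1⊕1⊕1 = 1
p2 = XOR of data positions {3,6,7} = 1⊕0⊕1 = 0
p4 = XOR of data positions {5,6,7} = 1⊕0⊕1 = 0
Parity bits p1,p2,p4 = 100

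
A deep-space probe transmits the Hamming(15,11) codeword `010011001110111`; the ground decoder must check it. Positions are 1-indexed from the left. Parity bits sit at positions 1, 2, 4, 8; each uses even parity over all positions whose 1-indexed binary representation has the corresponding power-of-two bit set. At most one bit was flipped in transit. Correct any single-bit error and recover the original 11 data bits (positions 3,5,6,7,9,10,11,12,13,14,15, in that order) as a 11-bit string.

00101110111

s1: b1⊕b3⊕b5⊕b7⊕b9⊕b11⊕b13⊕b15 = 0⊕0⊕1⊕0⊕1⊕1⊕1⊕1 = 1
s2: b2⊕b3⊕b6⊕b7⊕b10⊕b11⊕b14⊕b15 = 1⊕0⊕1⊕0⊕1⊕1⊕1⊕1 = 0
s4: b4⊕b5⊕b6⊕b7⊕b12⊕b13⊕b14⊕b15 = 0⊕1⊕1⊕0⊕0⊕1⊕1⊕1 = 1
s8: b8⊕b9⊕b10⊕b11⊕b12⊕b13⊕b14⊕b15 = 0⊕1⊕1⊕1⊕0⊕1⊕1⊕1 = 0
Syndrome (s8...s1) = 0101 → position 5.
Flip bit 5: corrected codeword = 010001001110111
Data bits at positions 3,5,6,7,9,10,11,12,13,14,15: 00101110111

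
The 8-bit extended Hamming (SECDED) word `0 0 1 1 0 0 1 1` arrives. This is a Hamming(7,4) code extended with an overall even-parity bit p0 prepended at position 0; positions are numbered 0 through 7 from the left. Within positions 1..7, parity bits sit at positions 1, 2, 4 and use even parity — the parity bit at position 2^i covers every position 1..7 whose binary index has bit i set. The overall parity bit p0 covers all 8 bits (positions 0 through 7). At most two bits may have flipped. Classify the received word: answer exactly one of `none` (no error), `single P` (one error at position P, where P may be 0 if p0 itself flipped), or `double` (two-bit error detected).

none

s1: b1⊕b3⊕b5⊕b7 = 0⊕1⊕0⊕1 = 0
s2: b2⊕b3⊕b6⊕b7 = 1⊕1⊕1⊕1 = 0
s4: b4⊕b5⊕b6⊕b7 = 0⊕0⊕1⊕1 = 0
Syndrome (s4...s1) = 000 → position 0 (no error).
Overall parity (XOR of all 8 bits, including p0): 0⊕0⊕1⊕1⊕0⊕0⊕1⊕1 = 0
Overall=0, syndrome position=0 → no error.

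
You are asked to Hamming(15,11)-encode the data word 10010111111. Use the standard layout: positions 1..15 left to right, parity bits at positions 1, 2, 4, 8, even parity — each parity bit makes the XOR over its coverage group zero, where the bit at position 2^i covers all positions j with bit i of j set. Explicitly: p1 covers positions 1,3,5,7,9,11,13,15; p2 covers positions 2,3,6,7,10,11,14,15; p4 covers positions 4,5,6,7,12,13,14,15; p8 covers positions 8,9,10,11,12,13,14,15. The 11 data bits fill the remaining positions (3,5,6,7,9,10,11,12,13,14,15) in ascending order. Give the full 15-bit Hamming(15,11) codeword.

Place data bits at non-power-of-two positions: b3=1, b5=0, b6=0, b7=1, b9=0, b10=1, b11=1, b12=1, b13=1, b14=1, b15=1.
p1 = XOR of data positions {3,5,7,9,11,13,15} = 1⊕0⊕1⊕0⊕1⊕1⊕1 = 1
p2 = XOR of data positions {3,6,7,10,11,14,15} = 1⊕0⊕1⊕1⊕1⊕1⊕1 = 0
p4 = XOR of data positions {5,6,7,12,13,14,15} = 0⊕0⊕1⊕1⊕1⊕1⊕1 = 1
p8 = XOR of data positions {9,10,11,12,13,14,15} = 0⊕1⊕1⊕1⊕1⊕1⊕1 = 0
Codeword b1..b15 = 101100100111111

101100100111111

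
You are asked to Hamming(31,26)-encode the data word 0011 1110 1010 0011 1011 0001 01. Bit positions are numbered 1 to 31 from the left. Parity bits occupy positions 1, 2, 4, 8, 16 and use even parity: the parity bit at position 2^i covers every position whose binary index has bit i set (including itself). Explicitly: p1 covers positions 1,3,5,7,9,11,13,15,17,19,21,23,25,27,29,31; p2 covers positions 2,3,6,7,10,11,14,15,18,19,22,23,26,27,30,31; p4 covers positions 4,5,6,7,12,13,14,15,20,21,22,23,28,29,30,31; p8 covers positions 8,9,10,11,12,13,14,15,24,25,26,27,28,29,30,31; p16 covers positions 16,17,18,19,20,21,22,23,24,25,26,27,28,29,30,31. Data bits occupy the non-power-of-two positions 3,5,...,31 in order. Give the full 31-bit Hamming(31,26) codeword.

1101011111101011000111011000101

Place data bits at non-power-of-two positions: b3=0, b5=0, b6=1, b7=1, b9=1, b10=1, b11=1, b12=0, b13=1, b14=0, b15=1, b17=0, b18=0, b19=0, b20=1, b21=1, b22=1, b23=0, b24=1, b25=1, b26=0, b27=0, b28=0, b29=1, b30=0, b31=1.
p1 = XOR of data positions {3,5,7,9,11,13,15,17,19,21,23,25,27,29,31} = 0⊕0⊕1⊕1⊕1⊕1⊕1⊕0⊕0⊕1⊕0⊕1⊕0⊕1⊕1 = 1
p2 = XOR of data positions {3,6,7,10,11,14,15,18,19,22,23,26,27,30,31} = 0⊕1⊕1⊕1⊕1⊕0⊕1⊕0⊕0⊕1⊕0⊕0⊕0⊕0⊕1 = 1
p4 = XOR of data positions {5,6,7,12,13,14,15,20,21,22,23,28,29,30,31} = 0⊕1⊕1⊕0⊕1⊕0⊕1⊕1⊕1⊕1⊕0⊕0⊕1⊕0⊕1 = 1
p8 = XOR of data positions {9,10,11,12,13,14,15,24,25,26,27,28,29,30,31} = 1⊕1⊕1⊕0⊕1⊕0⊕1⊕1⊕1⊕0⊕0⊕0⊕1⊕0⊕1 = 1
p16 = XOR of data positions {17,18,19,20,21,22,23,24,25,26,27,28,29,30,31} = 0⊕0⊕0⊕1⊕1⊕1⊕0⊕1⊕1⊕0⊕0⊕0⊕1⊕0⊕1 = 1
Codeword b1..b31 = 1101011111101011000111011000101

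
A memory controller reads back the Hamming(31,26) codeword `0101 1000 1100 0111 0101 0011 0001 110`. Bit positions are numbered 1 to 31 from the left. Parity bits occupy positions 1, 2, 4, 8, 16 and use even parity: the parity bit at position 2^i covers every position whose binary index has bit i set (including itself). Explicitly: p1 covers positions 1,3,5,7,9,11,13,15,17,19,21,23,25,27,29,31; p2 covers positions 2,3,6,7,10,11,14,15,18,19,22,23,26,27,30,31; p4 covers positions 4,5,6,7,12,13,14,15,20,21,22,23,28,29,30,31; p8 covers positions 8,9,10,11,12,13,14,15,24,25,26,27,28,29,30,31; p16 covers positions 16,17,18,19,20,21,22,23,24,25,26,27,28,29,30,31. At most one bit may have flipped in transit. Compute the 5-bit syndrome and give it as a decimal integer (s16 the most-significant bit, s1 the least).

7

s1: b1⊕b3⊕b5⊕b7⊕b9⊕b11⊕b13⊕b15⊕b17⊕b19⊕b21⊕b23⊕b25⊕b27⊕b29⊕b31 = 0⊕0⊕1⊕0⊕1⊕0⊕0⊕1⊕0⊕0⊕0⊕1⊕0⊕0⊕1⊕0 = 1
s2: b2⊕b3⊕b6⊕b7⊕b10⊕b11⊕b14⊕b15⊕b18⊕b19⊕b22⊕b23⊕b26⊕b27⊕b30⊕b31 = 1⊕0⊕0⊕0⊕1⊕0⊕1⊕1⊕1⊕0⊕0⊕1⊕0⊕0⊕1⊕0 = 1
s4: b4⊕b5⊕b6⊕b7⊕b12⊕b13⊕b14⊕b15⊕b20⊕b21⊕b22⊕b23⊕b28⊕b29⊕b30⊕b31 = 1⊕1⊕0⊕0⊕0⊕0⊕1⊕1⊕1⊕0⊕0⊕1⊕1⊕1⊕1⊕0 = 1
s8: b8⊕b9⊕b10⊕b11⊕b12⊕b13⊕b14⊕b15⊕b24⊕b25⊕b26⊕b27⊕b28⊕b29⊕b30⊕b31 = 0⊕1⊕1⊕0⊕0⊕0⊕1⊕1⊕1⊕0⊕0⊕0⊕1⊕1⊕1⊕0 = 0
s16: b16⊕b17⊕b18⊕b19⊕b20⊕b21⊕b22⊕b23⊕b24⊕b25⊕b26⊕b27⊕b28⊕b29⊕b30⊕b31 = 1⊕0⊕1⊕0⊕1⊕0⊕0⊕1⊕1⊕0⊕0⊕0⊕1⊕1⊕1⊕0 = 0
Syndrome (s16...s1) = 00111 → position 7.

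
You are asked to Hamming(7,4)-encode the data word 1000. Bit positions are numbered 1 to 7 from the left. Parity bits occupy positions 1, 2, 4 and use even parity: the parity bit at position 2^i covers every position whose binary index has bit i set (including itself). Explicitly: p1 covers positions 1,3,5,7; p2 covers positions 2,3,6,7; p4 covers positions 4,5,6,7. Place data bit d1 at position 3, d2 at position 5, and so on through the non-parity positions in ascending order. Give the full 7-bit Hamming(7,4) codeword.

Place data bits at non-power-of-two positions: b3=1, b5=0, b6=0, b7=0.
p1 = XOR of data positions {3,5,7} = 1⊕0⊕0 = 1
p2 = XOR of data positions {3,6,7} = 1⊕0⊕0 = 1
p4 = XOR of data positions {5,6,7} = 0⊕0⊕0 = 0
Codeword b1..b7 = 1110000

1110000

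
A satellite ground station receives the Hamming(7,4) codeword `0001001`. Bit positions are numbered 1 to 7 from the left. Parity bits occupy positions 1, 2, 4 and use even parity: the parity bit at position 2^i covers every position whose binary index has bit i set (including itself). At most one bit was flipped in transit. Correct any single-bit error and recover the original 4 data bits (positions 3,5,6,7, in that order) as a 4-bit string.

1001

s1: b1⊕b3⊕b5⊕b7 = 0⊕0⊕0⊕1 = 1
s2: b2⊕b3⊕b6⊕b7 = 0⊕0⊕0⊕1 = 1
s4: b4⊕b5⊕b6⊕b7 = 1⊕0⊕0⊕1 = 0
Syndrome (s4...s1) = 011 → position 3.
Flip bit 3: corrected codeword = 0011001
Data bits at positions 3,5,6,7: 1001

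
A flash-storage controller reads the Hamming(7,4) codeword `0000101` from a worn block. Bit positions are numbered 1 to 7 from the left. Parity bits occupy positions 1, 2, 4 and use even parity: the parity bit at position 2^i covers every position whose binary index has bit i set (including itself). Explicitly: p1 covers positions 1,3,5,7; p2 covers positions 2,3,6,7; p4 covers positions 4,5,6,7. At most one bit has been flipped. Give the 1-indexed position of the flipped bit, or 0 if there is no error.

2

s1: b1⊕b3⊕b5⊕b7 = 0⊕0⊕1⊕1 = 0
s2: b2⊕b3⊕b6⊕b7 = 0⊕0⊕0⊕1 = 1
s4: b4⊕b5⊕b6⊕b7 = 0⊕1⊕0⊕1 = 0
Syndrome (s4...s1) = 010 → position 2.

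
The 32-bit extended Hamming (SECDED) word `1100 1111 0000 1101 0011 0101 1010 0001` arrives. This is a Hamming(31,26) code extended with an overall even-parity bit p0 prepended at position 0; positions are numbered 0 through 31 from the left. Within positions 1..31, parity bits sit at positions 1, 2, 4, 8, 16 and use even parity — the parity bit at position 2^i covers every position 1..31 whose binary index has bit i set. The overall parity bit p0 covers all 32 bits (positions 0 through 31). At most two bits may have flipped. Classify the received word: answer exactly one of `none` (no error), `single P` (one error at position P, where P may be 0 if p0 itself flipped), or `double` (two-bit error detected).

s1: b1⊕b3⊕b5⊕b7⊕b9⊕b11⊕b13⊕b15⊕b17⊕b19⊕b21⊕b23⊕b25⊕b27⊕b29⊕b31 = 1⊕0⊕1⊕1⊕0⊕0⊕1⊕1⊕0⊕1⊕1⊕1⊕0⊕0⊕0⊕1 = 1
s2: b2⊕b3⊕b6⊕b7⊕b10⊕b11⊕b14⊕b15⊕b18⊕b19⊕b22⊕b23⊕b26⊕b27⊕b30⊕b31 = 0⊕0⊕1⊕1⊕0⊕0⊕0⊕1⊕1⊕1⊕0⊕1⊕1⊕0⊕0⊕1 = 0
s4: b4⊕b5⊕b6⊕b7⊕b12⊕b13⊕b14⊕b15⊕b20⊕b21⊕b22⊕b23⊕b28⊕b29⊕b30⊕b31 = 1⊕1⊕1⊕1⊕1⊕1⊕0⊕1⊕0⊕1⊕0⊕1⊕0⊕0⊕0⊕1 = 0
s8: b8⊕b9⊕b10⊕b11⊕b12⊕b13⊕b14⊕b15⊕b24⊕b25⊕b26⊕b27⊕b28⊕b29⊕b30⊕b31 = 0⊕0⊕0⊕0⊕1⊕1⊕0⊕1⊕1⊕0⊕1⊕0⊕0⊕0⊕0⊕1 = 0
s16: b16⊕b17⊕b18⊕b19⊕b20⊕b21⊕b22⊕b23⊕b24⊕b25⊕b26⊕b27⊕b28⊕b29⊕b30⊕b31 = 0⊕0⊕1⊕1⊕0⊕1⊕0⊕1⊕1⊕0⊕1⊕0⊕0⊕0⊕0⊕1 = 1
Syndrome (s16...s1) = 10001 → position 17.
Overall parity (XOR of all 32 bits, including p0): 1⊕1⊕0⊕0⊕1⊕1⊕1⊕1⊕0⊕0⊕0⊕0⊕1⊕1⊕0⊕1⊕0⊕0⊕1⊕1⊕0⊕1⊕0⊕1⊕1⊕0⊕1⊕0⊕0⊕0⊕0⊕1 = 0
Overall=0, syndrome position=17 → double-bit error detected (uncorrectable).

double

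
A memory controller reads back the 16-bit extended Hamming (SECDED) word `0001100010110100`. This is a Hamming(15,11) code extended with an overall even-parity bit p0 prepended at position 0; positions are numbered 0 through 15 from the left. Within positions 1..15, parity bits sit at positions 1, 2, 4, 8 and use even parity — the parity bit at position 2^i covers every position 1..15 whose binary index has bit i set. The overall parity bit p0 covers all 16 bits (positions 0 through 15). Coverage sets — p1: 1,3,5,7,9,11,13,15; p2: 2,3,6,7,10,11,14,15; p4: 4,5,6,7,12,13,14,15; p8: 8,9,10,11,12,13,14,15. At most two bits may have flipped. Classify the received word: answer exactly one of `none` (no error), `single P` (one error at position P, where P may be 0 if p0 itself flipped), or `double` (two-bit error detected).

double

s1: b1⊕b3⊕b5⊕b7⊕b9⊕b11⊕b13⊕b15 = 0⊕1⊕0⊕0⊕0⊕1⊕1⊕0 = 1
s2: b2⊕b3⊕b6⊕b7⊕b10⊕b11⊕b14⊕b15 = 0⊕1⊕0⊕0⊕1⊕1⊕0⊕0 = 1
s4: b4⊕b5⊕b6⊕b7⊕b12⊕b13⊕b14⊕b15 = 1⊕0⊕0⊕0⊕0⊕1⊕0⊕0 = 0
s8: b8⊕b9⊕b10⊕b11⊕b12⊕b13⊕b14⊕b15 = 1⊕0⊕1⊕1⊕0⊕1⊕0⊕0 = 0
Syndrome (s8...s1) = 0011 → position 3.
Overall parity (XOR of all 16 bits, including p0): 0⊕0⊕0⊕1⊕1⊕0⊕0⊕0⊕1⊕0⊕1⊕1⊕0⊕1⊕0⊕0 = 0
Overall=0, syndrome position=3 → double-bit error detected (uncorrectable).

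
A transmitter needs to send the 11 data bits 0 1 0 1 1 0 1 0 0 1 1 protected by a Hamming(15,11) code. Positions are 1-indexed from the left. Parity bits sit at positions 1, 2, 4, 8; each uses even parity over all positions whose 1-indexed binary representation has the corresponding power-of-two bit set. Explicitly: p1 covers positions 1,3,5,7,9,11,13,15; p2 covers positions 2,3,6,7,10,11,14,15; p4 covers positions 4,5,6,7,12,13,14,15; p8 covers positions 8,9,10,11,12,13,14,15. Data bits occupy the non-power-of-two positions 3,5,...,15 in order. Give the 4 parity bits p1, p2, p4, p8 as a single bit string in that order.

1000

Place data bits at non-power-of-two positions: b3=0, b5=1, b6=0, b7=1, b9=1, b10=0, b11=1, b12=0, b13=0, b14=1, b15=1.
p1 = XOR of data positions {3,5,7,9,11,13,15} = 0⊕1⊕1⊕1⊕1⊕0⊕1 = 1
p2 = XOR of data positions {3,6,7,10,11,14,15} = 0⊕0⊕1⊕0⊕1⊕1⊕1 = 0
p4 = XOR of data positions {5,6,7,12,13,14,15} = 1⊕0⊕1⊕0⊕0⊕1⊕1 = 0
p8 = XOR of data positions {9,10,11,12,13,14,15} = 1⊕0⊕1⊕0⊕0⊕1⊕1 = 0
Parity bits p1,p2,p4,p8 = 1000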